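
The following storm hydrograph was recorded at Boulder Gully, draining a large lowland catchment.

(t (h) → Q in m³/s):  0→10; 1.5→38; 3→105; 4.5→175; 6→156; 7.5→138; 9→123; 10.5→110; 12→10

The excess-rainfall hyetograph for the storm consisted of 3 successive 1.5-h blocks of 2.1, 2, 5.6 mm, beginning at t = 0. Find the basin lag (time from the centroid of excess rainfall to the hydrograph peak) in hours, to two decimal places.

Centroid of excess rainfall: t_c = Σ P_i·t̄_i / ΣP_i = 2.7912 h (block centres at 0.75, 2.25, 3.75 h).
Hydrograph peak occurs at t = 4.5 h, so basin lag t_L = 4.5 − 2.7912 = 1.71 h.

t_L ≈ 1.71 h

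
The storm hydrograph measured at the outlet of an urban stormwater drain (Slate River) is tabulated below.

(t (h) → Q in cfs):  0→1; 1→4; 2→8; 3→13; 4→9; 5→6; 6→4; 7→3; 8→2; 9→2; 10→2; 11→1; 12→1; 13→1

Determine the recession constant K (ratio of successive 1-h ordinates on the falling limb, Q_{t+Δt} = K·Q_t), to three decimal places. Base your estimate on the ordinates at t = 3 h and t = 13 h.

Using the recession-limb readings at t = 3 h and t = 13 h: Q falls from 13 to 1 cfs over 10 intervals.
K = (Q₂/Q₁)^(1/10) = (1/13)^(1/10) = 0.774.

K ≈ 0.774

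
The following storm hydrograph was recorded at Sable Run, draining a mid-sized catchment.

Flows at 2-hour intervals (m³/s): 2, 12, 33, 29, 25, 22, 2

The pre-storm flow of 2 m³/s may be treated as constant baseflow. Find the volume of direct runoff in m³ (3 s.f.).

Direct-runoff ordinates (Q − Q_b): 0.0, 10.0, 31.0, 27.0, 23.0, 20.0, 0.0 m³/s.
ΣQ_DR = 111.0 m³/s.
With Δt = 2 h = 7200 s, V = ΣQ_DR · Δt = 111.0 × 7200 = 7.99 × 10^5 m³.

V ≈ 7.99 × 10^5 m³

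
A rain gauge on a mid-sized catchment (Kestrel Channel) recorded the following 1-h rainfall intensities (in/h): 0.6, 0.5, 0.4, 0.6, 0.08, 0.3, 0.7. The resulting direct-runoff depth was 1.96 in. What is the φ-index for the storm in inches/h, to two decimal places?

φ ≈ 0.19 in/h

Only the 6 blocks with intensity above φ contribute runoff: 0.6, 0.5, 0.4, 0.6, 0.3, 0.7 in/h.
Σ(I−φ)·Δt = d  ⇒  (0.6+0.5+0.4+0.6+0.3+0.7 − 6φ)·1 = 1.96
φ = (3.100 − 1.96/1) / 6 = 0.19 in/h.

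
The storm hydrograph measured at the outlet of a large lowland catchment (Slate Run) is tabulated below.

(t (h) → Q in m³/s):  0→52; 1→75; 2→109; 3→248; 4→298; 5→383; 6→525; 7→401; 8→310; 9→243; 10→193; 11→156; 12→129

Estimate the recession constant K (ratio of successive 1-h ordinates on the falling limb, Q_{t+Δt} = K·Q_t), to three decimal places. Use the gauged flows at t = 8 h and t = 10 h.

K ≈ 0.789

Using the recession-limb readings at t = 8 h and t = 10 h: Q falls from 310 to 193 m³/s over 2 intervals.
K = (Q₂/Q₁)^(1/2) = (193/310)^(1/2) = 0.789.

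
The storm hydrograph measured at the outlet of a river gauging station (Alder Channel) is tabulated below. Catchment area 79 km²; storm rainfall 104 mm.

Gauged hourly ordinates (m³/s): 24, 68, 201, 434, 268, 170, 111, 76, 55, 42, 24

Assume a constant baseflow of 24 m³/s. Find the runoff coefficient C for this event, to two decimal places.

ΣQ_DR = 1209 m³/s; V = ΣQ_DR·Δt = 4.352 × 10^6 m³.
Runoff depth d = V / A = 55.09 mm.
C = d / P = 55.09 / 104 = 0.53.

C ≈ 0.53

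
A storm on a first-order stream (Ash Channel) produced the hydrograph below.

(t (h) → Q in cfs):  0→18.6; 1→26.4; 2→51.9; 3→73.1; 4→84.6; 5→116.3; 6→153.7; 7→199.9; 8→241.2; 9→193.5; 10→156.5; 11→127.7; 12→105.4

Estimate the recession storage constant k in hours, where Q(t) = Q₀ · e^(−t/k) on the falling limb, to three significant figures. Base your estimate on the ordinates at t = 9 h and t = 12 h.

On the falling limb, Q drops from 193.5 to 105.4 cfs between t = 9 h and t = 12 h (Δt = 3 h).
k = −Δt / ln(Q₂/Q₁) = −3 / ln(105.4/193.5) = 4.94 h.

k ≈ 4.94 h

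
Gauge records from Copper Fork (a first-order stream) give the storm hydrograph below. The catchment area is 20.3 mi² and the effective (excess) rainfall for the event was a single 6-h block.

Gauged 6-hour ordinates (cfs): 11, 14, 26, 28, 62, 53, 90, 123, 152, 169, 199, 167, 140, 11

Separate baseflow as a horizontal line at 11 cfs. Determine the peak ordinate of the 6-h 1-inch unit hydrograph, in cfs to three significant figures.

U_p ≈ 376 cfs

Direct runoff: 0.0, 3.0, 15.0, 17.0, 51.0, 42.0, 79.0, 112.0, 141.0, 158.0, 188.0, 156.0, 129.0, 0.0 cfs; ΣQ_DR = 1091 cfs, peak = 188.0 cfs.
Runoff depth d = ΣQ_DR·Δt / A = 1091 × 21600 / (20.3 mi²) = 0.4997 in.
The 1-inch UH is the DRH scaled by (1 in)/d, so U_p = 188.0 × 1/0.4997 = 376 cfs.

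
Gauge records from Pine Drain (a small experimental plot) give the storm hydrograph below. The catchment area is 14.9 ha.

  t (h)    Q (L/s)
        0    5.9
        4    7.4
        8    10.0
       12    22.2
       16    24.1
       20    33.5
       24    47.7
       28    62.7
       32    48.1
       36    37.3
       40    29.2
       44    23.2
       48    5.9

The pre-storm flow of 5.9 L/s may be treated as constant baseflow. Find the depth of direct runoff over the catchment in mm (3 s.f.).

d ≈ 27.1 mm

Direct runoff: 0.0, 1.5, 4.1, 16.3, 18.2, 27.6, 41.8, 56.8, 42.2, 31.4, 23.3, 17.3, 0.0 L/s; ΣQ_DR = 280.5 L/s.
V = ΣQ_DR · Δt = 280.5 × 14400 s = 4.039 × 10^6 L.
Over A = 14.9 ha, depth = V / A = 27.1 mm.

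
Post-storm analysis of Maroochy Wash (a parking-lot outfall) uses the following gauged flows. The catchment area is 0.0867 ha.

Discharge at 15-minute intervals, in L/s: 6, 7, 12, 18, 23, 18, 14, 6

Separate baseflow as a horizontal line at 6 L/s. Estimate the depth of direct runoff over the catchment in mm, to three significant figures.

d ≈ 58.1 mm

Direct runoff: 0.0, 1.0, 6.0, 12.0, 17.0, 12.0, 8.0, 0.0 L/s; ΣQ_DR = 56.00 L/s.
V = ΣQ_DR · Δt = 56.00 × 900 s = 50400 L.
Over A = 0.0867 ha, depth = V / A = 58.1 mm.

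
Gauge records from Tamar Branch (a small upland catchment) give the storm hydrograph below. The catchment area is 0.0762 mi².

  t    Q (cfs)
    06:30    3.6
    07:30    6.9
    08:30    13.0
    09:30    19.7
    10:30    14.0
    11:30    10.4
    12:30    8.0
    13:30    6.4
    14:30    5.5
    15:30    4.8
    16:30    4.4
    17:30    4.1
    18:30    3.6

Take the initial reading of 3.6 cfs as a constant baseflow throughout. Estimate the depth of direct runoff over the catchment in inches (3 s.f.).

d ≈ 1.17 in

Direct runoff: 0.0, 3.3, 9.4, 16.1, 10.4, 6.8, 4.4, 2.8, 1.9, 1.2, 0.8, 0.5, 0.0 cfs; ΣQ_DR = 57.60 cfs.
V = ΣQ_DR · Δt = 57.60 × 3600 s = 2.074 × 10^5 ft³.
Over A = 0.0762 mi², depth = V / A = 1.17 in.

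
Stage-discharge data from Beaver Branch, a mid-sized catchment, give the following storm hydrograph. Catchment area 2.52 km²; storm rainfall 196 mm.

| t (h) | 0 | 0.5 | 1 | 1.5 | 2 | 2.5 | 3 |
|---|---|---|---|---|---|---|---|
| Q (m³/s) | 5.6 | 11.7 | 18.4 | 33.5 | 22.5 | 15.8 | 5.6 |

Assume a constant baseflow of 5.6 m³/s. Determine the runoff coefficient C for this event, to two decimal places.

ΣQ_DR = 73.90 m³/s; V = ΣQ_DR·Δt = 1.330 × 10^5 m³.
Runoff depth d = V / A = 52.79 mm.
C = d / P = 52.79 / 196 = 0.27.

C ≈ 0.27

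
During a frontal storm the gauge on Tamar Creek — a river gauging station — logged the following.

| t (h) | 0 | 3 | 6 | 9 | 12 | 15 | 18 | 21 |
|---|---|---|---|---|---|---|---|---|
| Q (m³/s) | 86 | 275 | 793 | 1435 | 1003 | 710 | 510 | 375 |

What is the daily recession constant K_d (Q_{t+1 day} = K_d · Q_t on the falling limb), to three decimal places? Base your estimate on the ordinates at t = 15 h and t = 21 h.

Between t = 15 h and t = 21 h the flow falls from 710 to 375 m³/s over 2×3 h = 6 h.
Per-interval ratio K = (375/710)^(1/2) = 0.7268; K_d = K^(24/3) = 0.078.

K_d ≈ 0.078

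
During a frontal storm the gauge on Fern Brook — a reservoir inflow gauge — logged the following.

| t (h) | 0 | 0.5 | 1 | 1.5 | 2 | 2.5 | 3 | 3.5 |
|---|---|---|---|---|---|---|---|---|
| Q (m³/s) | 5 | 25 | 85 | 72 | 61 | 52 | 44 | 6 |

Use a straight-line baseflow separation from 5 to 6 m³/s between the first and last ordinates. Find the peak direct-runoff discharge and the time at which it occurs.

Subtracting baseflow gives direct-runoff ordinates: 0.00, 19.86, 79.71, 66.57, 55.43, 46.29, 38.14, 0.00 m³/s.
The maximum is 79.71 m³/s, occurring at the reading for t = 1 h.

Q_p = 79.71 m³/s at t = 1 h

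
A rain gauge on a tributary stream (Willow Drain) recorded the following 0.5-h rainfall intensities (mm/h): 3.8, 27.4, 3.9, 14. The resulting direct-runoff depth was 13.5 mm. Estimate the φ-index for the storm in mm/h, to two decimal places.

Only the 2 blocks with intensity above φ contribute runoff: 27.4, 14 mm/h.
Σ(I−φ)·Δt = d  ⇒  (27.4+14 − 2φ)·0.5 = 13.5
φ = (41.40 − 13.5/0.5) / 2 = 7.20 mm/h.

φ ≈ 7.20 mm/h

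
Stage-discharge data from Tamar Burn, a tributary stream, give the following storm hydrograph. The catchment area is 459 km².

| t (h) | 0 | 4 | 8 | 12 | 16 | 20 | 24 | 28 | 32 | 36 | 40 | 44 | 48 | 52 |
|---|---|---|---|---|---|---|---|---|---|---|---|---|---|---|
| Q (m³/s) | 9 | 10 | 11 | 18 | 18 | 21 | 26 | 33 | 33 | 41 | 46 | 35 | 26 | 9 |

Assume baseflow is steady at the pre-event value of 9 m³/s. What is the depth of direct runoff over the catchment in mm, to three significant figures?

Direct runoff: 0.0, 1.0, 2.0, 9.0, 9.0, 12.0, 17.0, 24.0, 24.0, 32.0, 37.0, 26.0, 17.0, 0.0 m³/s; ΣQ_DR = 210.0 m³/s.
V = ΣQ_DR · Δt = 210.0 × 14400 s = 3.024 × 10^6 m³.
Over A = 459 km², depth = V / A = 6.59 mm.

d ≈ 6.59 mm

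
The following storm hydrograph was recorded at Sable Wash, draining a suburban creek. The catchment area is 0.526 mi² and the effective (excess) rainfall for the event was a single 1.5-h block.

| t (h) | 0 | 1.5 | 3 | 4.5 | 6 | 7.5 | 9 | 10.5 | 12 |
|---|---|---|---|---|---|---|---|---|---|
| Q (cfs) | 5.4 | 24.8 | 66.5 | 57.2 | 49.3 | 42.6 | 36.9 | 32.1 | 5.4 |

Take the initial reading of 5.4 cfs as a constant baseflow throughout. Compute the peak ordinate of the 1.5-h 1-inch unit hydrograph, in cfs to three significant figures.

Direct runoff: 0.0, 19.4, 61.1, 51.8, 43.9, 37.2, 31.5, 26.7, 0.0 cfs; ΣQ_DR = 271.6 cfs, peak = 61.1 cfs.
Runoff depth d = ΣQ_DR·Δt / A = 271.6 × 5400 / (0.526 mi²) = 1.200 in.
The 1-inch UH is the DRH scaled by (1 in)/d, so U_p = 61.1 × 1/1.200 = 50.9 cfs.

U_p ≈ 50.9 cfs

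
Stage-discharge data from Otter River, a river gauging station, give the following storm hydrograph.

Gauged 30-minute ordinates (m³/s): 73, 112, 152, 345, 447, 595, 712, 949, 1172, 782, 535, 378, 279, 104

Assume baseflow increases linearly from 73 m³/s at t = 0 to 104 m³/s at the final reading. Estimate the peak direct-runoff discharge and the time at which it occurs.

Q_p = 1079.92 m³/s at t = 4 h

Subtracting baseflow gives direct-runoff ordinates: 0.00, 36.62, 74.23, 264.85, 364.46, 510.08, 624.69, 859.31, 1079.92, 687.54, 438.15, 278.77, 177.38, 0.00 m³/s.
The maximum is 1079.92 m³/s, occurring at the reading for t = 4 h.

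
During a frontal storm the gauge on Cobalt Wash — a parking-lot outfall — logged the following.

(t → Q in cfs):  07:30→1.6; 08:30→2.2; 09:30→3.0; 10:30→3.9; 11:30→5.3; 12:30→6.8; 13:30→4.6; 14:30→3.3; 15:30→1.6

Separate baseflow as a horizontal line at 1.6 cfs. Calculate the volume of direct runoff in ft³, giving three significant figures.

V ≈ 64400 ft³

Direct-runoff ordinates (Q − Q_b): 0.0, 0.6, 1.4, 2.3, 3.7, 5.2, 3.0, 1.7, 0.0 cfs.
ΣQ_DR = 17.90 cfs.
With Δt = 1 h = 3600 s, V = ΣQ_DR · Δt = 17.90 × 3600 = 64400 ft³.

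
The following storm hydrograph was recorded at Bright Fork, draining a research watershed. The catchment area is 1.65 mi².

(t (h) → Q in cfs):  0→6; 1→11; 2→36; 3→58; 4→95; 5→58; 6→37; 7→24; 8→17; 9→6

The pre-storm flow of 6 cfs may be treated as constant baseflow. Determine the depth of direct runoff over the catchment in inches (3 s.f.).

d ≈ 0.270 in

Direct runoff: 0.0, 5.0, 30.0, 52.0, 89.0, 52.0, 31.0, 18.0, 11.0, 0.0 cfs; ΣQ_DR = 288.0 cfs.
V = ΣQ_DR · Δt = 288.0 × 3600 s = 1.037 × 10^6 ft³.
Over A = 1.65 mi², depth = V / A = 0.270 in.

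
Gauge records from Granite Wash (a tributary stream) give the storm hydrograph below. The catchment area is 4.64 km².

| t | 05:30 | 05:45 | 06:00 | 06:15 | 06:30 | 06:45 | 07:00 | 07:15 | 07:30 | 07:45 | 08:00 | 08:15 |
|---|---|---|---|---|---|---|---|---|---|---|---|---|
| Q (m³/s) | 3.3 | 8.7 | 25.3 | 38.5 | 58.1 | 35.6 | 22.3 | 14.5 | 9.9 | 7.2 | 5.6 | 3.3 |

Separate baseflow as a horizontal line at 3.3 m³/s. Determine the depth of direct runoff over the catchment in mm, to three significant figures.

Direct runoff: 0.0, 5.4, 22.0, 35.2, 54.8, 32.3, 19.0, 11.2, 6.6, 3.9, 2.3, 0.0 m³/s; ΣQ_DR = 192.7 m³/s.
V = ΣQ_DR · Δt = 192.7 × 900 s = 1.734 × 10^5 m³.
Over A = 4.64 km², depth = V / A = 37.4 mm.

d ≈ 37.4 mm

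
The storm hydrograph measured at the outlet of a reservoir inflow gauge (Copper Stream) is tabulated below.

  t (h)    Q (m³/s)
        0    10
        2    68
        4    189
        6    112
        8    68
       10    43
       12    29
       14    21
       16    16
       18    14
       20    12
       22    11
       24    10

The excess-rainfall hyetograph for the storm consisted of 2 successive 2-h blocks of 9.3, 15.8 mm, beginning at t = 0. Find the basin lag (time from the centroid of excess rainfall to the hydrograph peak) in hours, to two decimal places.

t_L ≈ 1.74 h

Centroid of excess rainfall: t_c = Σ P_i·t̄_i / ΣP_i = 2.2590 h (block centres at 1, 3 h).
Hydrograph peak occurs at t = 4 h, so basin lag t_L = 4 − 2.2590 = 1.74 h.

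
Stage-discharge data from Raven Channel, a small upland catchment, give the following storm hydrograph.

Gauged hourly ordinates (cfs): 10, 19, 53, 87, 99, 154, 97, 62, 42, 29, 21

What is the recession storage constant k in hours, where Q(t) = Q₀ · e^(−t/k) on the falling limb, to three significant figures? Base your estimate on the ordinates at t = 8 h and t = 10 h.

k ≈ 2.89 h

On the falling limb, Q drops from 42 to 21 cfs between t = 8 h and t = 10 h (Δt = 2 h).
k = −Δt / ln(Q₂/Q₁) = −2 / ln(21/42) = 2.89 h.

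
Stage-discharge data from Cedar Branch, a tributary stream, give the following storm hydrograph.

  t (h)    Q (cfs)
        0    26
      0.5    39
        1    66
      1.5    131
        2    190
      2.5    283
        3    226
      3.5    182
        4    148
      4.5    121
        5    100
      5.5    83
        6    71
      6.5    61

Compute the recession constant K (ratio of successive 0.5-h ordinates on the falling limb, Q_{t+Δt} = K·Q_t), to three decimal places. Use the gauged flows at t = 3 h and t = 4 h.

K ≈ 0.809

Using the recession-limb readings at t = 3 h and t = 4 h: Q falls from 226 to 148 cfs over 2 intervals.
K = (Q₂/Q₁)^(1/2) = (148/226)^(1/2) = 0.809.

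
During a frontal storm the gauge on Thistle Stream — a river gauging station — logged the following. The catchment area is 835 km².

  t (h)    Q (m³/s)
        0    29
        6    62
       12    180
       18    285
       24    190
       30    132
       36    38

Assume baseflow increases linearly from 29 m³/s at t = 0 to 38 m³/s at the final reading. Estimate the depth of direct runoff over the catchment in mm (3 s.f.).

Direct runoff: 0.00, 31.50, 148.00, 251.50, 155.00, 95.50, 0.00 m³/s; ΣQ_DR = 681.5 m³/s.
V = ΣQ_DR · Δt = 681.5 × 21600 s = 1.472 × 10^7 m³.
Over A = 835 km², depth = V / A = 17.6 mm.

d ≈ 17.6 mm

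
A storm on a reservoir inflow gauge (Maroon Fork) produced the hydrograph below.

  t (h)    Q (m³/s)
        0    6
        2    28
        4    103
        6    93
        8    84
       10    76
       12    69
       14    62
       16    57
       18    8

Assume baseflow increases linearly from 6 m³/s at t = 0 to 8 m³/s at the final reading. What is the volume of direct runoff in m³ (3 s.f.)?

V ≈ 3.72 × 10^6 m³

Direct-runoff ordinates (Q − Q_b): 0.00, 21.78, 96.56, 86.33, 77.11, 68.89, 61.67, 54.44, 49.22, 0.00 m³/s.
ΣQ_DR = 516.0 m³/s.
With Δt = 2 h = 7200 s, V = ΣQ_DR · Δt = 516.0 × 7200 = 3.72 × 10^6 m³.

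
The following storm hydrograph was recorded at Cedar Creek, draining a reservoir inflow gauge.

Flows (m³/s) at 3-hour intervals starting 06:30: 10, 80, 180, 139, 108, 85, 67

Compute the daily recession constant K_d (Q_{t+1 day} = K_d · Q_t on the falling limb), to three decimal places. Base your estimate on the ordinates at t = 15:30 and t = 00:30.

K_d ≈ 0.143

Between t = 15:30 and t = 00:30 the flow falls from 139 to 67 m³/s over 3×3 h = 9 h.
Per-interval ratio K = (67/139)^(1/3) = 0.7841; K_d = K^(24/3) = 0.143.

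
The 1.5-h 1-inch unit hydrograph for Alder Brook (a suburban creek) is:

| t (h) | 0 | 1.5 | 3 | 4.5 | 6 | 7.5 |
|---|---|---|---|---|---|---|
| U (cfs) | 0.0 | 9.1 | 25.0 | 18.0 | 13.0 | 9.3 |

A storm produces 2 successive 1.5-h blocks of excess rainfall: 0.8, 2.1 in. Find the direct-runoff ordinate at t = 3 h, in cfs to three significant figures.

Q ≈ 39.1 cfs

By discrete convolution, Q_j = Σ (P_i / 1 in) · U_{j−i}.
At t = 3 h (j=2): Q = (0.8/1)·25.0 + (2.1/1)·9.1 = 39.1 cfs.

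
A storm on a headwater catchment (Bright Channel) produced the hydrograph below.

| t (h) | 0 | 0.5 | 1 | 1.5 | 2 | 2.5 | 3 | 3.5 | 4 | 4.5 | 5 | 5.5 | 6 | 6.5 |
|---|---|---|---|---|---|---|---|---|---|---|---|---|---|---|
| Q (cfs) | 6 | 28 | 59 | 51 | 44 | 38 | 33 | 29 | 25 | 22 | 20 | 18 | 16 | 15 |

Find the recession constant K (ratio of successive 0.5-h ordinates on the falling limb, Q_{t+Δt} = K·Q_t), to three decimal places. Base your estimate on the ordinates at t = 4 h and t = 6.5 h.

Using the recession-limb readings at t = 4 h and t = 6.5 h: Q falls from 25 to 15 cfs over 5 intervals.
K = (Q₂/Q₁)^(1/5) = (15/25)^(1/5) = 0.903.

K ≈ 0.903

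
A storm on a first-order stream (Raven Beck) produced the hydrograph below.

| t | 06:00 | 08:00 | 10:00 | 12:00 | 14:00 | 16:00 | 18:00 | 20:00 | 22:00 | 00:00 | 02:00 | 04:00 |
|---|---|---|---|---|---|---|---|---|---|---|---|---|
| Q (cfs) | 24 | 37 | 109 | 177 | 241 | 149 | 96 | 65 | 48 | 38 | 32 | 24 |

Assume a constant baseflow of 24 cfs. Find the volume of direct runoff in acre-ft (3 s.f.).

Direct-runoff ordinates (Q − Q_b): 0.0, 13.0, 85.0, 153.0, 217.0, 125.0, 72.0, 41.0, 24.0, 14.0, 8.0, 0.0 cfs.
ΣQ_DR = 752.0 cfs.
With Δt = 2 h = 7200 s, V = ΣQ_DR · Δt = 752.0 × 7200 = 5.41 × 10^6 ft³ = 124 acre-ft.

V ≈ 124 acre-ft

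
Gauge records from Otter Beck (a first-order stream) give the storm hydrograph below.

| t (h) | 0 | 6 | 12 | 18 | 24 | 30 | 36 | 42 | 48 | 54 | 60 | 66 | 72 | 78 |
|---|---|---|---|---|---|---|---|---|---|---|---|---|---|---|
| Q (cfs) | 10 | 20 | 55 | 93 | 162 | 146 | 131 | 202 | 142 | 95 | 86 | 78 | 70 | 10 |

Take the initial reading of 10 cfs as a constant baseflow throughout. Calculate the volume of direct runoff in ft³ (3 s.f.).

Direct-runoff ordinates (Q − Q_b): 0.0, 10.0, 45.0, 83.0, 152.0, 136.0, 121.0, 192.0, 132.0, 85.0, 76.0, 68.0, 60.0, 0.0 cfs.
ΣQ_DR = 1160 cfs.
With Δt = 6 h = 21600 s, V = ΣQ_DR · Δt = 1160 × 21600 = 2.51 × 10^7 ft³.

V ≈ 2.51 × 10^7 ft³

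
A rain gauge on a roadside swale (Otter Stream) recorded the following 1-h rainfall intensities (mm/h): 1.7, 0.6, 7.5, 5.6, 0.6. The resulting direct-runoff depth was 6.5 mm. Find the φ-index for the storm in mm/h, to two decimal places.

φ ≈ 3.30 mm/h

Only the 2 blocks with intensity above φ contribute runoff: 7.5, 5.6 mm/h.
Σ(I−φ)·Δt = d  ⇒  (7.5+5.6 − 2φ)·1 = 6.5
φ = (13.10 − 6.5/1) / 2 = 3.30 mm/h.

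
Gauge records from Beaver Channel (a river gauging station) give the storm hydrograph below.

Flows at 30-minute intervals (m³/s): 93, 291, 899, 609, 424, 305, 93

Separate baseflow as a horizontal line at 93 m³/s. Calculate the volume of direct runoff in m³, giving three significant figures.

Direct-runoff ordinates (Q − Q_b): 0.0, 198.0, 806.0, 516.0, 331.0, 212.0, 0.0 m³/s.
ΣQ_DR = 2063 m³/s.
With Δt = 0.5 h = 1800 s, V = ΣQ_DR · Δt = 2063 × 1800 = 3.71 × 10^6 m³.

V ≈ 3.71 × 10^6 m³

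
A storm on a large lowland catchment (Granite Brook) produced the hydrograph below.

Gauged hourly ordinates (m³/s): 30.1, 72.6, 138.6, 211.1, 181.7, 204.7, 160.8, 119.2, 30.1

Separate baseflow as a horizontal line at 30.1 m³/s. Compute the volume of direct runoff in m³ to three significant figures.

Direct-runoff ordinates (Q − Q_b): 0.0, 42.5, 108.5, 181.0, 151.6, 174.6, 130.7, 89.1, 0.0 m³/s.
ΣQ_DR = 878.0 m³/s.
With Δt = 1 h = 3600 s, V = ΣQ_DR · Δt = 878.0 × 3600 = 3.16 × 10^6 m³.

V ≈ 3.16 × 10^6 m³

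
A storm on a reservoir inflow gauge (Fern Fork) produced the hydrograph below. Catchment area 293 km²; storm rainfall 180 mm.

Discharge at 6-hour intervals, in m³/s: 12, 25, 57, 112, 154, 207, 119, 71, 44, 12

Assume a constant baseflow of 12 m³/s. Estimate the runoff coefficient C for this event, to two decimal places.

C ≈ 0.28

ΣQ_DR = 693.0 m³/s; V = ΣQ_DR·Δt = 1.497 × 10^7 m³.
Runoff depth d = V / A = 51.09 mm.
C = d / P = 51.09 / 180 = 0.28.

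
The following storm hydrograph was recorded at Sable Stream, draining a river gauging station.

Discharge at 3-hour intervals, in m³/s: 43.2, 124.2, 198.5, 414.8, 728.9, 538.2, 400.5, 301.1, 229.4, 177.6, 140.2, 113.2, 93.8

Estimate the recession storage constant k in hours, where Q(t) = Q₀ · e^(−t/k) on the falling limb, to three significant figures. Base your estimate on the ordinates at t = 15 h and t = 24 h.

k ≈ 10.6 h

On the falling limb, Q drops from 538.2 to 229.4 m³/s between t = 15 h and t = 24 h (Δt = 9 h).
k = −Δt / ln(Q₂/Q₁) = −9 / ln(229.4/538.2) = 10.6 h.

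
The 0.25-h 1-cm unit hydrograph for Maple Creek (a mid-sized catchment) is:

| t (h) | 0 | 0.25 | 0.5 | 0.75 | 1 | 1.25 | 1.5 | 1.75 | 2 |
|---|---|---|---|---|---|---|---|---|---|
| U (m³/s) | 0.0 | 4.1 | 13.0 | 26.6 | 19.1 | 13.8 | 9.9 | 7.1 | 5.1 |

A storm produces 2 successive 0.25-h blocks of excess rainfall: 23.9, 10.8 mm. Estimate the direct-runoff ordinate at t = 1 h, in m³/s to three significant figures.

Q ≈ 74.4 m³/s

By discrete convolution, Q_j = Σ (P_i / 10 mm) · U_{j−i}.
At t = 1 h (j=4): Q = (23.9/10)·19.1 + (10.8/10)·26.6 = 74.4 m³/s.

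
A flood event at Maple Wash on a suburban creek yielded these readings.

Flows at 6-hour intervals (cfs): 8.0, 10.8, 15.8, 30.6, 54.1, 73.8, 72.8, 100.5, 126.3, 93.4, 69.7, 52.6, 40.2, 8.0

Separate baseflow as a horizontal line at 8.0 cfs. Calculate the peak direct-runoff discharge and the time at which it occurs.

Q_p = 118.3 cfs at t = 48 h

Subtracting baseflow gives direct-runoff ordinates: 0.0, 2.8, 7.8, 22.6, 46.1, 65.8, 64.8, 92.5, 118.3, 85.4, 61.7, 44.6, 32.2, 0.0 cfs.
The maximum is 118.3 cfs, occurring at the reading for t = 48 h.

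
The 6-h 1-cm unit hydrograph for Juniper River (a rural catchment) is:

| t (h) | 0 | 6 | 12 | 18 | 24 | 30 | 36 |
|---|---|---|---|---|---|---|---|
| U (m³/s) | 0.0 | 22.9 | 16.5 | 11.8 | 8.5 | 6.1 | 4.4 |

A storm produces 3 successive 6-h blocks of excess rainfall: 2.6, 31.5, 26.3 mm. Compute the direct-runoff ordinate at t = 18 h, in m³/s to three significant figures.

Q ≈ 115 m³/s

By discrete convolution, Q_j = Σ (P_i / 10 mm) · U_{j−i}.
At t = 18 h (j=3): Q = (2.6/10)·11.8 + (31.5/10)·16.5 + (26.3/10)·22.9 = 115 m³/s.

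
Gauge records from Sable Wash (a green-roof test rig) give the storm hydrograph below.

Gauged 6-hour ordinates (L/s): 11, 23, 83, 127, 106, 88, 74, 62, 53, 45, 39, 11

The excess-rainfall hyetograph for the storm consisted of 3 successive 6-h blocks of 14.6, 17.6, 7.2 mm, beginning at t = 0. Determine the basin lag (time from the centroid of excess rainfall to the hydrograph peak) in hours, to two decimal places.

t_L ≈ 10.13 h

Centroid of excess rainfall: t_c = Σ P_i·t̄_i / ΣP_i = 7.8731 h (block centres at 3, 9, 15 h).
Hydrograph peak occurs at t = 18 h, so basin lag t_L = 18 − 7.8731 = 10.13 h.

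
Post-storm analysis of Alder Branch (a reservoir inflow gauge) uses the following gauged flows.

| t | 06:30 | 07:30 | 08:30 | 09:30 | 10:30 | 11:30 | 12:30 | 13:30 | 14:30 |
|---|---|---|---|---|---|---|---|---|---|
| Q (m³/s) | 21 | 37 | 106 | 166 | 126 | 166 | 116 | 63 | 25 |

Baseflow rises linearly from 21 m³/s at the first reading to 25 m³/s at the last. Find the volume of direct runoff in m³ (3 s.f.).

V ≈ 2.23 × 10^6 m³

Direct-runoff ordinates (Q − Q_b): 0.00, 15.50, 84.00, 143.50, 103.00, 142.50, 92.00, 38.50, 0.00 m³/s.
ΣQ_DR = 619.0 m³/s.
With Δt = 1 h = 3600 s, V = ΣQ_DR · Δt = 619.0 × 3600 = 2.23 × 10^6 m³.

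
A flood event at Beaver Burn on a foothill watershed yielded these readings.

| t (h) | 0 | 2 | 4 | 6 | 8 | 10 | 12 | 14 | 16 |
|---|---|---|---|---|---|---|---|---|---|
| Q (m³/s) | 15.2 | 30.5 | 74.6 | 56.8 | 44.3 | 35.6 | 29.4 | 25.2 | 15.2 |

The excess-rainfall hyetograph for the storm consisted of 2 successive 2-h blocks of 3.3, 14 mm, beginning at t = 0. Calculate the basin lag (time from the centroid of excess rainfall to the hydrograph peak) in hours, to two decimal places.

Centroid of excess rainfall: t_c = Σ P_i·t̄_i / ΣP_i = 2.6185 h (block centres at 1, 3 h).
Hydrograph peak occurs at t = 4 h, so basin lag t_L = 4 − 2.6185 = 1.38 h.

t_L ≈ 1.38 h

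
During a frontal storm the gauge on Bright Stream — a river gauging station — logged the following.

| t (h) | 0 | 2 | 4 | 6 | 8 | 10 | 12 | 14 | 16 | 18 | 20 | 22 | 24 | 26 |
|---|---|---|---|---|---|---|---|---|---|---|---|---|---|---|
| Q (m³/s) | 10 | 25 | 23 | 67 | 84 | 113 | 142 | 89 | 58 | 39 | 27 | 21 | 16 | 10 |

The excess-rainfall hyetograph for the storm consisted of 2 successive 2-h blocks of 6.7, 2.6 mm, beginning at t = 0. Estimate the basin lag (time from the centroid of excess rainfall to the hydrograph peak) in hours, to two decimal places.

Centroid of excess rainfall: t_c = Σ P_i·t̄_i / ΣP_i = 1.5591 h (block centres at 1, 3 h).
Hydrograph peak occurs at t = 12 h, so basin lag t_L = 12 − 1.5591 = 10.44 h.

t_L ≈ 10.44 h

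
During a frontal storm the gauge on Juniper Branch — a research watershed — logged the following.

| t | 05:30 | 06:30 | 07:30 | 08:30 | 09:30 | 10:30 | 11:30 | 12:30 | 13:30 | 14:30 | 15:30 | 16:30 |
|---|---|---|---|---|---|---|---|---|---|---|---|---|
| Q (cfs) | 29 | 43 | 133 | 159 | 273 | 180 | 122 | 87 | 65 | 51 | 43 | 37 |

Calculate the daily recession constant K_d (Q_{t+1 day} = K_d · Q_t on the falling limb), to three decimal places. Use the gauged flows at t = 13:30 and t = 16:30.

K_d ≈ 0.011

Between t = 13:30 and t = 16:30 the flow falls from 65 to 37 cfs over 3×1 h = 3 h.
Per-interval ratio K = (37/65)^(1/3) = 0.8288; K_d = K^(24/1) = 0.011.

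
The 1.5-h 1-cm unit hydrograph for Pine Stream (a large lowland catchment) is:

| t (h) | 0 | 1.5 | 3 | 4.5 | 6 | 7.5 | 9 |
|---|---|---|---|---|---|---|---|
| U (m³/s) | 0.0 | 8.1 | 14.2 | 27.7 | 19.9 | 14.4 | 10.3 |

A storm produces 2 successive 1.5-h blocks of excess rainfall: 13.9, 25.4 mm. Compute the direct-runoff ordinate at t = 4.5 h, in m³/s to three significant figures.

Q ≈ 74.6 m³/s

By discrete convolution, Q_j = Σ (P_i / 10 mm) · U_{j−i}.
At t = 4.5 h (j=3): Q = (13.9/10)·27.7 + (25.4/10)·14.2 = 74.6 m³/s.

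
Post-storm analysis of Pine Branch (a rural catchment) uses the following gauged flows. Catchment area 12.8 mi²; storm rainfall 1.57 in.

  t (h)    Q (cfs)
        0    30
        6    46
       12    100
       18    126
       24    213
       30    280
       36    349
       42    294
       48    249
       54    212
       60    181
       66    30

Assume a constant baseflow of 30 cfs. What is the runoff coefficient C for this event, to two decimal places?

C ≈ 0.81

ΣQ_DR = 1750 cfs; V = ΣQ_DR·Δt = 3.780 × 10^7 ft³.
Runoff depth d = V / A = 1.271 in.
C = d / P = 1.271 / 1.57 = 0.81.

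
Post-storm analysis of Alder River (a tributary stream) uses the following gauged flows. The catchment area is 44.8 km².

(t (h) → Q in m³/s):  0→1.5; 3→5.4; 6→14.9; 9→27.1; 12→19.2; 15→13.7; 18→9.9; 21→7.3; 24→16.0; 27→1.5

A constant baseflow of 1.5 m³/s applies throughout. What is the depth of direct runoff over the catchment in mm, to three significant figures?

d ≈ 24.5 mm

Direct runoff: 0.0, 3.9, 13.4, 25.6, 17.7, 12.2, 8.4, 5.8, 14.5, 0.0 m³/s; ΣQ_DR = 101.5 m³/s.
V = ΣQ_DR · Δt = 101.5 × 10800 s = 1.096 × 10^6 m³.
Over A = 44.8 km², depth = V / A = 24.5 mm.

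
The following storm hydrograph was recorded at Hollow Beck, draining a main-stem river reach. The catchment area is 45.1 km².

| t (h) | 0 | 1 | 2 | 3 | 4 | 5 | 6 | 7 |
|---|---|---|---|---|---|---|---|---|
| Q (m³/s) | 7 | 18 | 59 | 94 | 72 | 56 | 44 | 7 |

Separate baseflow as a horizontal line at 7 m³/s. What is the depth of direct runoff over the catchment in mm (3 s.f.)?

d ≈ 24.0 mm

Direct runoff: 0.0, 11.0, 52.0, 87.0, 65.0, 49.0, 37.0, 0.0 m³/s; ΣQ_DR = 301.0 m³/s.
V = ΣQ_DR · Δt = 301.0 × 3600 s = 1.084 × 10^6 m³.
Over A = 45.1 km², depth = V / A = 24.0 mm.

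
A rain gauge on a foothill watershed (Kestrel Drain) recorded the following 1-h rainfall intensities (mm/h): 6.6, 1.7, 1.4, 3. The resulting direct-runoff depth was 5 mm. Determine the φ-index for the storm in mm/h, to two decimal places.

Only the 2 blocks with intensity above φ contribute runoff: 6.6, 3 mm/h.
Σ(I−φ)·Δt = d  ⇒  (6.6+3 − 2φ)·1 = 5
φ = (9.600 − 5/1) / 2 = 2.30 mm/h.

φ ≈ 2.30 mm/h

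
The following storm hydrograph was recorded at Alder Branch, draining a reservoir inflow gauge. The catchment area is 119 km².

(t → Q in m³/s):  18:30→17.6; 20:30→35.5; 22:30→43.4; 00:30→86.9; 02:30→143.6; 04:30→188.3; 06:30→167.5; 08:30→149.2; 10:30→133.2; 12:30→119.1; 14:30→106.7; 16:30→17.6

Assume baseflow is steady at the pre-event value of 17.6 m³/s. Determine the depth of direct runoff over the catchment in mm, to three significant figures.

Direct runoff: 0.0, 17.9, 25.8, 69.3, 126.0, 170.7, 149.9, 131.6, 115.6, 101.5, 89.1, 0.0 m³/s; ΣQ_DR = 997.4 m³/s.
V = ΣQ_DR · Δt = 997.4 × 7200 s = 7.181 × 10^6 m³.
Over A = 119 km², depth = V / A = 60.3 mm.

d ≈ 60.3 mm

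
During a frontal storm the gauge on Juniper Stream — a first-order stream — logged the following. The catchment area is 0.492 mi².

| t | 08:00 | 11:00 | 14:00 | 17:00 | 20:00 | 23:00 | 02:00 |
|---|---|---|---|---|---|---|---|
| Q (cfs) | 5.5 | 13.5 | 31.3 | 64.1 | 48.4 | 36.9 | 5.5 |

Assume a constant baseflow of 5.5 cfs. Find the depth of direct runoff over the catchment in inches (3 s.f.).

d ≈ 1.58 in

Direct runoff: 0.0, 8.0, 25.8, 58.6, 42.9, 31.4, 0.0 cfs; ΣQ_DR = 166.7 cfs.
V = ΣQ_DR · Δt = 166.7 × 10800 s = 1.800 × 10^6 ft³.
Over A = 0.492 mi², depth = V / A = 1.58 in.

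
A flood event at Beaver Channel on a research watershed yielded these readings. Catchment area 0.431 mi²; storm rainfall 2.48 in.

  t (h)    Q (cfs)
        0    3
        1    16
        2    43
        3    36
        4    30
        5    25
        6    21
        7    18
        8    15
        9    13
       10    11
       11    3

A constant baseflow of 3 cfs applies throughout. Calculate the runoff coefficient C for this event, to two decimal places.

ΣQ_DR = 198.0 cfs; V = ΣQ_DR·Δt = 7.128 × 10^5 ft³.
Runoff depth d = V / A = 0.7119 in.
C = d / P = 0.7119 / 2.48 = 0.29.

C ≈ 0.29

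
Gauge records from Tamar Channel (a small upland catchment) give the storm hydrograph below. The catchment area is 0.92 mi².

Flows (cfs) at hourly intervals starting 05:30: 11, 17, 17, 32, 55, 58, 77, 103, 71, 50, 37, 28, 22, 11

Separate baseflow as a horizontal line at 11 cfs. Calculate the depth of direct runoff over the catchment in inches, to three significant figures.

d ≈ 0.733 in

Direct runoff: 0.0, 6.0, 6.0, 21.0, 44.0, 47.0, 66.0, 92.0, 60.0, 39.0, 26.0, 17.0, 11.0, 0.0 cfs; ΣQ_DR = 435.0 cfs.
V = ΣQ_DR · Δt = 435.0 × 3600 s = 1.566 × 10^6 ft³.
Over A = 0.92 mi², depth = V / A = 0.733 in.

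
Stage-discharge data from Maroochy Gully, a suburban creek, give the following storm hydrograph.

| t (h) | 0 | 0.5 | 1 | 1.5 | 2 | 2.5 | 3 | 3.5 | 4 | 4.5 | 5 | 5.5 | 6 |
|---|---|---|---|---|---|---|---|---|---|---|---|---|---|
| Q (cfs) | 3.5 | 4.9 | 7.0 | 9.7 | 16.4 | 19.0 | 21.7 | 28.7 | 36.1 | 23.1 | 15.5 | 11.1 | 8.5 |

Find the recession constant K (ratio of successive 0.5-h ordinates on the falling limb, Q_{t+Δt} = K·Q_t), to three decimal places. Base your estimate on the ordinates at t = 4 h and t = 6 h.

K ≈ 0.697

Using the recession-limb readings at t = 4 h and t = 6 h: Q falls from 36.1 to 8.5 cfs over 4 intervals.
K = (Q₂/Q₁)^(1/4) = (8.5/36.1)^(1/4) = 0.697.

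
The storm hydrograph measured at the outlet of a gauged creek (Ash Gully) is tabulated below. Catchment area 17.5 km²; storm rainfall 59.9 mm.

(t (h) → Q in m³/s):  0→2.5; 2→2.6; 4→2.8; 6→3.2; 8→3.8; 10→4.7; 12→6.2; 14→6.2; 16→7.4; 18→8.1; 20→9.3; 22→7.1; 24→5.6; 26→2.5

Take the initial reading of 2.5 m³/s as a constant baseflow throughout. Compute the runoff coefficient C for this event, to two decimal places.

ΣQ_DR = 37.00 m³/s; V = ΣQ_DR·Δt = 2.664 × 10^5 m³.
Runoff depth d = V / A = 15.22 mm.
C = d / P = 15.22 / 59.9 = 0.25.

C ≈ 0.25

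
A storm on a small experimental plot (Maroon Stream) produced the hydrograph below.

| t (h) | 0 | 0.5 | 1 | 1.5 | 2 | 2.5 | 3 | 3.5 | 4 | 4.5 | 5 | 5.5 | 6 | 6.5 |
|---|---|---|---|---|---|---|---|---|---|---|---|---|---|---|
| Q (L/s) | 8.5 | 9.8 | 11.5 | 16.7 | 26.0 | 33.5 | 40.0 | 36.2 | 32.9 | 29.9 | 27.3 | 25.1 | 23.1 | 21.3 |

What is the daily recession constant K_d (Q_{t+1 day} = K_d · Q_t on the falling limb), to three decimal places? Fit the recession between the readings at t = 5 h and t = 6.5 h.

Between t = 5 h and t = 6.5 h the flow falls from 27.3 to 21.3 L/s over 3×0.5 h = 1.5 h.
Per-interval ratio K = (21.3/27.3)^(1/3) = 0.9206; K_d = K^(24/0.5) = 0.019.

K_d ≈ 0.019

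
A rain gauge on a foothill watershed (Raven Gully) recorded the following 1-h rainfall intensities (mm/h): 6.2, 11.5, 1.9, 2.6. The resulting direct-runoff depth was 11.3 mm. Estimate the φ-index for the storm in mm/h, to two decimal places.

φ ≈ 3.20 mm/h

Only the 2 blocks with intensity above φ contribute runoff: 6.2, 11.5 mm/h.
Σ(I−φ)·Δt = d  ⇒  (6.2+11.5 − 2φ)·1 = 11.3
φ = (17.70 − 11.3/1) / 2 = 3.20 mm/h.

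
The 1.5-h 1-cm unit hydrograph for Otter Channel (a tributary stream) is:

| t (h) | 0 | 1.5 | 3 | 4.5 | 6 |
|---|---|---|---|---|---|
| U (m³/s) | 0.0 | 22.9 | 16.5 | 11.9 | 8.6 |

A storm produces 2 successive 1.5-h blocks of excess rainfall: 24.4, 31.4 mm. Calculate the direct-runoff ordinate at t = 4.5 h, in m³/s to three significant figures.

Q ≈ 80.8 m³/s

By discrete convolution, Q_j = Σ (P_i / 10 mm) · U_{j−i}.
At t = 4.5 h (j=3): Q = (24.4/10)·11.9 + (31.4/10)·16.5 = 80.8 m³/s.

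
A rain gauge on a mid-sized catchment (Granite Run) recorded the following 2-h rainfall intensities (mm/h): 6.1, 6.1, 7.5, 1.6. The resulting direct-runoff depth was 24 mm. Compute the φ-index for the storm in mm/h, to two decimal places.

Only the 3 blocks with intensity above φ contribute runoff: 6.1, 6.1, 7.5 mm/h.
Σ(I−φ)·Δt = d  ⇒  (6.1+6.1+7.5 − 3φ)·2 = 24
φ = (19.70 − 24/2) / 3 = 2.57 mm/h.

φ ≈ 2.57 mm/h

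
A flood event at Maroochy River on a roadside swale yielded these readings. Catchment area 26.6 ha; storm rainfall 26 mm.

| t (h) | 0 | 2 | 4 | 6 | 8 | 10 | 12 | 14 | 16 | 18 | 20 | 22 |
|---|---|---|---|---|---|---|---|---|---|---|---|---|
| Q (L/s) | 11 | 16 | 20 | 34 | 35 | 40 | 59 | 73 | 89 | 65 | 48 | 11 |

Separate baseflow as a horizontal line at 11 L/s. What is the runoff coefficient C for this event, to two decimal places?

ΣQ_DR = 369.0 L/s; V = ΣQ_DR·Δt = 2.657 × 10^6 L.
Runoff depth d = V / A = 9.988 mm.
C = d / P = 9.988 / 26 = 0.38.

C ≈ 0.38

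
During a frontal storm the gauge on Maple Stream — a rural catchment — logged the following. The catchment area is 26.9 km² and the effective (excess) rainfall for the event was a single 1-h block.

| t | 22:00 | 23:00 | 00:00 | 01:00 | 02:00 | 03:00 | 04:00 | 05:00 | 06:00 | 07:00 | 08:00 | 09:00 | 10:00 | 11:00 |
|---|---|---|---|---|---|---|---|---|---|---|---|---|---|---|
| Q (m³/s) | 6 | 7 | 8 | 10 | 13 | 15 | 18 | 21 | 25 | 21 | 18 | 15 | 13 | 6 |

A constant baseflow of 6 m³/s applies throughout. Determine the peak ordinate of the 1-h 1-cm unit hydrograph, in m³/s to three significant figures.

U_p ≈ 12.7 m³/s

Direct runoff: 0.0, 1.0, 2.0, 4.0, 7.0, 9.0, 12.0, 15.0, 19.0, 15.0, 12.0, 9.0, 7.0, 0.0 m³/s; ΣQ_DR = 112.0 m³/s, peak = 19.0 m³/s.
Runoff depth d = ΣQ_DR·Δt / A = 112.0 × 3600 / (26.9 km²) = 14.99 mm.
The 1-cm UH is the DRH scaled by (10 mm)/d, so U_p = 19.0 × 10/14.99 = 12.7 m³/s.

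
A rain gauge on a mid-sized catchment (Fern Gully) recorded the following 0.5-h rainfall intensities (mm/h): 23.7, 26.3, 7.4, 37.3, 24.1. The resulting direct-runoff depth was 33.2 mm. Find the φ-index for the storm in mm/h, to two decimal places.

Only the 4 blocks with intensity above φ contribute runoff: 23.7, 26.3, 37.3, 24.1 mm/h.
Σ(I−φ)·Δt = d  ⇒  (23.7+26.3+37.3+24.1 − 4φ)·0.5 = 33.2
φ = (111.4 − 33.2/0.5) / 4 = 11.25 mm/h.

φ ≈ 11.25 mm/h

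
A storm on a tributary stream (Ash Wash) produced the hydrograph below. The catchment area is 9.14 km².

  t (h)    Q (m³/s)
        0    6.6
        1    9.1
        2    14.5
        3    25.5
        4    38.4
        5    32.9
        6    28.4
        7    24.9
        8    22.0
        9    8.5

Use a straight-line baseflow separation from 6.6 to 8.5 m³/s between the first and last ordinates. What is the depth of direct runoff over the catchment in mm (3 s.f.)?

d ≈ 53.3 mm

Direct runoff: 0.00, 2.29, 7.48, 18.27, 30.96, 25.24, 20.53, 16.82, 13.71, 0.00 m³/s; ΣQ_DR = 135.3 m³/s.
V = ΣQ_DR · Δt = 135.3 × 3600 s = 4.871 × 10^5 m³.
Over A = 9.14 km², depth = V / A = 53.3 mm.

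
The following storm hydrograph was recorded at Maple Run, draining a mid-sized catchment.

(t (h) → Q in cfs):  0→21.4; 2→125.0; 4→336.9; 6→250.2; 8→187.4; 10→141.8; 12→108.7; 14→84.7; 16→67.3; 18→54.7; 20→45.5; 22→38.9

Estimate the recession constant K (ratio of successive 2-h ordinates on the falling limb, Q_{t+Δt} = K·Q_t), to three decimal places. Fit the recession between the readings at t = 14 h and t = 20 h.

K ≈ 0.813

Using the recession-limb readings at t = 14 h and t = 20 h: Q falls from 84.7 to 45.5 cfs over 3 intervals.
K = (Q₂/Q₁)^(1/3) = (45.5/84.7)^(1/3) = 0.813.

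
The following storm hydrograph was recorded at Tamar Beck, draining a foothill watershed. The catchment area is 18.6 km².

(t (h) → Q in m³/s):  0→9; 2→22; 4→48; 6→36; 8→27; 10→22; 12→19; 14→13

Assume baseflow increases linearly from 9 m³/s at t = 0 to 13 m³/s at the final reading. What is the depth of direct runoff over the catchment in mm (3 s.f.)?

d ≈ 41.8 mm

Direct runoff: 0.00, 12.43, 37.86, 25.29, 15.71, 10.14, 6.57, 0.00 m³/s; ΣQ_DR = 108.0 m³/s.
V = ΣQ_DR · Δt = 108.0 × 7200 s = 7.776 × 10^5 m³.
Over A = 18.6 km², depth = V / A = 41.8 mm.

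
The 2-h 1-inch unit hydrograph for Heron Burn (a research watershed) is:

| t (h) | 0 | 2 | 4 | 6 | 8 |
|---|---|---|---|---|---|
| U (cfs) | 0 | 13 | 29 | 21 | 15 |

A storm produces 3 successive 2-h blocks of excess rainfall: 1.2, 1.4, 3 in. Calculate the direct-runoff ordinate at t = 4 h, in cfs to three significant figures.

By discrete convolution, Q_j = Σ (P_i / 1 in) · U_{j−i}.
At t = 4 h (j=2): Q = (1.2/1)·29 + (1.4/1)·13 + (3/1)·0 = 53.0 cfs.

Q ≈ 53.0 cfs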